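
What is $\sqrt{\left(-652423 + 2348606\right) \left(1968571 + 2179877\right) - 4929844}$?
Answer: $2 \sqrt{1759130511035} \approx 2.6526 \cdot 10^{6}$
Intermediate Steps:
$\sqrt{\left(-652423 + 2348606\right) \left(1968571 + 2179877\right) - 4929844} = \sqrt{1696183 \cdot 4148448 - 4929844} = \sqrt{7036526973984 - 4929844} = \sqrt{7036522044140} = 2 \sqrt{1759130511035}$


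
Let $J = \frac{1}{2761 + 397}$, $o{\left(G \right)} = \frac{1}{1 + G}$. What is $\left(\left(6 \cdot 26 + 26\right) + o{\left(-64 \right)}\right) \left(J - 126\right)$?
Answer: $- \frac{4562003755}{198954} \approx -22930.0$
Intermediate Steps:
$J = \frac{1}{3158} \approx 0.00031666$
$\left(\left(6 \cdot 26 + 26\right) + o{\left(-64 \right)}\right) \left(J - 126\right) = \left(\left(6 \cdot 26 + 26\right) + \frac{1}{1 - 64}\right) \left(\frac{1}{3158} - 126\right) = \left(\left(156 + 26\right) + \frac{1}{-63}\right) \left(- \frac{397907}{3158}\right) = \left(182 - \frac{1}{63}\right) \left(- \frac{397907}{3158}\right) = \frac{11465}{63} \left(- \frac{397907}{3158}\right) = - \frac{4562003755}{198954}$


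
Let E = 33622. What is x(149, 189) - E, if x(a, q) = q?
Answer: -33433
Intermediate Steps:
x(149, 189) - E = 189 - 1*33622 = 189 - 33622 = -33433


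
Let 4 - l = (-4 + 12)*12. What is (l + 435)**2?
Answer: 117649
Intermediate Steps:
l = -92 (l = 4 - (-4 + 12)*12 = 4 - 8*12 = 4 - 1*96 = 4 - 96 = -92)
(l + 435)**2 = (-92 + 435)**2 = 343**2 = 117649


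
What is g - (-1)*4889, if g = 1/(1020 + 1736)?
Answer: 13474085/2756 ≈ 4889.0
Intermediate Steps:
g = 1/2756 ≈ 0.00036284
g - (-1)*4889 = 1/2756 - (-1)*4889 = 1/2756 - 1*(-4889) = 1/2756 + 4889 = 13474085/2756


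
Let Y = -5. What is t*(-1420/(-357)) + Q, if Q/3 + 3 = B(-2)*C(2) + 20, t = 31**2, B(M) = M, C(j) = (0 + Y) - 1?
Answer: 1395679/357 ≈ 3909.5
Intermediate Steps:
C(j) = -6 (C(j) = (0 - 5) - 1 = -5 - 1 = -6)
t = 961
Q = 87 (Q = -9 + 3*(-2*(-6) + 20) = -9 + 3*(12 + 20) = -9 + 3*32 = -9 + 96 = 87)
t*(-1420/(-357)) + Q = 961*(-1420/(-357)) + 87 = 961*(-1420*(-1/357)) + 87 = 961*(1420/357) + 87 = 1364620/357 + 87 = 1395679/357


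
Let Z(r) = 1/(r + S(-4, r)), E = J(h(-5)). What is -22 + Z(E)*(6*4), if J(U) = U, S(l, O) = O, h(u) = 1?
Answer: -10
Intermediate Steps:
E = 1
Z(r) = 1/(2*r) (Z(r) = 1/(r + r) = 1/(2*r))
-22 + Z(E)*(6*4) = -22 + ((½)/1)*(6*4) = -22 + ((½)*1)*24 = -22 + (½)*24 = -22 + 12 = -10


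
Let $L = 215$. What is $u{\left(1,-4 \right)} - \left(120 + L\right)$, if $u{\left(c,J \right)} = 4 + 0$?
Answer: $-331$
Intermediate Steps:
$u{\left(c,J \right)} = 4$
$u{\left(1,-4 \right)} - \left(120 + L\right) = 4 - \left(120 + 215\right) = 4 - 335 = -331$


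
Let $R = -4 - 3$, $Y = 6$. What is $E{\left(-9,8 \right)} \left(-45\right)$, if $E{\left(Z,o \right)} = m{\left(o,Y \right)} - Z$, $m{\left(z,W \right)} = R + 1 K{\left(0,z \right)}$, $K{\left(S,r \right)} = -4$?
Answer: $90$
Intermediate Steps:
$R = -7$ ($R = -4 - 3 = -7$)
$m{\left(z,W \right)} = -11$ ($m{\left(z,W \right)} = -7 + 1 \left(-4\right) = -7 - 4 = -11$)
$E{\left(Z,o \right)} = -11 - Z$
$E{\left(-9,8 \right)} \left(-45\right) = \left(-11 - -9\right) \left(-45\right) = \left(-11 + 9\right) \left(-45\right) = \left(-2\right) \left(-45\right) = 90$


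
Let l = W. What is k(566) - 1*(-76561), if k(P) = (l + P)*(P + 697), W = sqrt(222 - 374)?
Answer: 791419 + 2526*I*sqrt(38) ≈ 7.9142e+5 + 15571.0*I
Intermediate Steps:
W = 2*I*sqrt(38) (W = sqrt(-152) = 2*I*sqrt(38) ≈ 12.329*I)
l = 2*I*sqrt(38) ≈ 12.329*I
k(P) = (697 + P)*(P + 2*I*sqrt(38)) (k(P) = (2*I*sqrt(38) + P)*(P + 697) = (P + 2*I*sqrt(38))*(697 + P) = (697 + P)*(P + 2*I*sqrt(38)))
k(566) - 1*(-76561) = (566**2 + 697*566 + 1394*I*sqrt(38) + 2*I*566*sqrt(38)) - 1*(-76561) = (320356 + 394502 + 1394*I*sqrt(38) + 1132*I*sqrt(38)) + 76561 = (714858 + 2526*I*sqrt(38)) + 76561 = 791419 + 2526*I*sqrt(38)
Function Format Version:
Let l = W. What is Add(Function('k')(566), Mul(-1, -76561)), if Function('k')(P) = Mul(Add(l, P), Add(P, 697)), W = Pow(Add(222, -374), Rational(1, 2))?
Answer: Add(791419, Mul(2526, I, Pow(38, Rational(1, 2)))) ≈ Add(7.9142e+5, Mul(15571., I))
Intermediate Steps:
W = Mul(2, I, Pow(38, Rational(1, 2))) (W = Pow(-152, Rational(1, 2)) = Mul(2, I, Pow(38, Rational(1, 2))) ≈ Mul(12.329, I))
l = Mul(2, I, Pow(38, Rational(1, 2))) ≈ Mul(12.329, I)
Function('k')(P) = Mul(Add(697, P), Add(P, Mul(2, I, Pow(38, Rational(1, 2))))) (Function('k')(P) = Mul(Add(Mul(2, I, Pow(38, Rational(1, 2))), P), Add(P, 697)) = Mul(Add(P, Mul(2, I, Pow(38, Rational(1, 2)))), Add(697, P)) = Mul(Add(697, P), Add(P, Mul(2, I, Pow(38, Rational(1, 2))))))
Add(Function('k')(566), Mul(-1, -76561)) = Add(Add(Pow(566, 2), Mul(697, 566), Mul(1394, I, Pow(38, Rational(1, 2))), Mul(2, I, 566, Pow(38, Rational(1, 2)))), Mul(-1, -76561)) = Add(Add(320356, 394502, Mul(1394, I, Pow(38, Rational(1, 2))), Mul(1132, I, Pow(38, Rational(1, 2)))), 76561) = Add(Add(714858, Mul(2526, I, Pow(38, Rational(1, 2)))), 76561) = Add(791419, Mul(2526, I, Pow(38, Rational(1, 2))))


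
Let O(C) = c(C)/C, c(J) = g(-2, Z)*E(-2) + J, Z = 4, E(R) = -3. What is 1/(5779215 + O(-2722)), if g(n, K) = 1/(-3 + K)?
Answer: 2722/15731025955 ≈ 1.7303e-7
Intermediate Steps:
c(J) = -3 + J (c(J) = -3/(-3 + 4) + J = -3/1 + J = 1*(-3) + J = -3 + J)
O(C) = (-3 + C)/C
1/(5779215 + O(-2722)) = 1/(5779215 + (-3 - 2722)/(-2722)) = 1/(5779215 - 1/2722*(-2725)) = 1/(5779215 + 2725/2722) = 1/(15731025955/2722) = 2722/15731025955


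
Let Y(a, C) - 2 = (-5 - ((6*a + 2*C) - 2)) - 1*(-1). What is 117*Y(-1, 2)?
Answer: 234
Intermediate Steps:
Y(a, C) = -6*a - 2*C (Y(a, C) = 2 + ((-5 - ((6*a + 2*C) - 2)) - 1*(-1)) = 2 + ((-5 - ((2*C + 6*a) - 2)) + 1) = 2 + ((-5 - (-2 + 2*C + 6*a)) + 1) = 2 + ((-5 + (2 - 6*a - 2*C)) + 1) = 2 + ((-3 - 6*a - 2*C) + 1) = 2 + (-2 - 6*a - 2*C) = -6*a - 2*C)
117*Y(-1, 2) = 117*(-6*(-1) - 2*2) = 117*(6 - 4) = 117*2 = 234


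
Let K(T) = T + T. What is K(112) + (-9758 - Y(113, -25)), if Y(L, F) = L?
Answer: -9647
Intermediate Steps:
K(T) = 2*T
K(112) + (-9758 - Y(113, -25)) = 2*112 + (-9758 - 1*113) = 224 + (-9758 - 113) = 224 - 9871 = -9647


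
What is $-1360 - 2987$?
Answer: $-4347$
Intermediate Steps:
$-1360 - 2987 = -4347$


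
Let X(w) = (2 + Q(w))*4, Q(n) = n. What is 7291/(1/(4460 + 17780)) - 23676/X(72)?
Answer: 11999230241/74 ≈ 1.6215e+8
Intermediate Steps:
X(w) = 8 + 4*w (X(w) = (2 + w)*4 = 8 + 4*w)
7291/(1/(4460 + 17780)) - 23676/X(72) = 7291/(1/(4460 + 17780)) - 23676/(8 + 4*72) = 7291/(1/22240) - 23676/(8 + 288) = 7291/(1/22240) - 23676/296 = 7291*22240 - 23676*1/296 = 162151840 - 5919/74 = 11999230241/74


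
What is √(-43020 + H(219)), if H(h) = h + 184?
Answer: I*√42617 ≈ 206.44*I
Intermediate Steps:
H(h) = 184 + h
√(-43020 + H(219)) = √(-43020 + (184 + 219)) = √(-43020 + 403) = √(-42617) = I*√42617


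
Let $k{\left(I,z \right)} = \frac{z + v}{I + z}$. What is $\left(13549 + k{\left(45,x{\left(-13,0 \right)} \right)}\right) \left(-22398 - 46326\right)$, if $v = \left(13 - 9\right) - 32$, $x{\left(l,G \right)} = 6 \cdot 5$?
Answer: $- \frac{23278582716}{25} \approx -9.3114 \cdot 10^{8}$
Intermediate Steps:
$x{\left(l,G \right)} = 30$
$v = -28$ ($v = 4 - 32 = -28$)
$k{\left(I,z \right)} = \frac{-28 + z}{I + z}$ ($k{\left(I,z \right)} = \frac{z - 28}{I + z} = \frac{-28 + z}{I + z}$)
$\left(13549 + k{\left(45,x{\left(-13,0 \right)} \right)}\right) \left(-22398 - 46326\right) = \left(13549 + \frac{-28 + 30}{45 + 30}\right) \left(-22398 - 46326\right) = \left(13549 + \frac{1}{75} \cdot 2\right) \left(-68724\right) = \left(13549 + \frac{2}{75}\right) \left(-68724\right) = \frac{1016177}{75} \left(-68724\right) = - \frac{23278582716}{25}$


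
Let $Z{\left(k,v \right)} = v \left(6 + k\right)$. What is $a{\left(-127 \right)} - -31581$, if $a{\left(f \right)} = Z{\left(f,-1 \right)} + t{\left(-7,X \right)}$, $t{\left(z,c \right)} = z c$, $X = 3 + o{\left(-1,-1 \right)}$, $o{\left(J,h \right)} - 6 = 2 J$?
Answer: $31653$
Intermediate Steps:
$o{\left(J,h \right)} = 6 + 2 J$
$X = 7$ ($X = 3 + \left(6 + 2 \left(-1\right)\right) = 3 + \left(6 - 2\right) = 3 + 4 = 7$)
$t{\left(z,c \right)} = c z$
$a{\left(f \right)} = -55 - f$ ($a{\left(f \right)} = - (6 + f) + 7 \left(-7\right) = \left(-6 - f\right) - 49 = -55 - f$)
$a{\left(-127 \right)} - -31581 = \left(-55 - -127\right) - -31581 = \left(-55 + 127\right) + 31581 = 72 + 31581 = 31653$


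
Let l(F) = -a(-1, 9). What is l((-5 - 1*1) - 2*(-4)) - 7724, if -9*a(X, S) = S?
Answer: -7723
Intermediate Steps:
a(X, S) = -S/9
l(F) = 1 (l(F) = -(-1)*9/9 = -1*(-1) = 1)
l((-5 - 1*1) - 2*(-4)) - 7724 = 1 - 7724 = -7723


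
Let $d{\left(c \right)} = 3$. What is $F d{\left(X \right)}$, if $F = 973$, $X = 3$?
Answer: $2919$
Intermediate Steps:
$F d{\left(X \right)} = 973 \cdot 3 = 2919$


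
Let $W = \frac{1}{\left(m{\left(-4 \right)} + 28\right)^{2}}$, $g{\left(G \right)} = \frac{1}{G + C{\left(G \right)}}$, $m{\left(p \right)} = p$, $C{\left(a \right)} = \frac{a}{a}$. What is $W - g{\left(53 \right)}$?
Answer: $- \frac{29}{1728} \approx -0.016782$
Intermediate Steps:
$C{\left(a \right)} = 1$
$g{\left(G \right)} = \frac{1}{1 + G}$ ($g{\left(G \right)} = \frac{1}{G + 1} = \frac{1}{1 + G}$)
$W = \frac{1}{576}$ ($W = \frac{1}{\left(-4 + 28\right)^{2}} = \frac{1}{24^{2}} = \frac{1}{576} \approx 0.0017361$)
$W - g{\left(53 \right)} = \frac{1}{576} - \frac{1}{1 + 53} = \frac{1}{576} - \frac{1}{54} = - \frac{29}{1728}$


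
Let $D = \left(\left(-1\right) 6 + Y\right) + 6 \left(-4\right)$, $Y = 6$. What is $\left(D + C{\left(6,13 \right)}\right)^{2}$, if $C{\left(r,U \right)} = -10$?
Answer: $1156$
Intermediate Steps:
$D = -24$ ($D = \left(\left(-1\right) 6 + 6\right) + 6 \left(-4\right) = \left(-6 + 6\right) - 24 = 0 - 24 = -24$)
$\left(D + C{\left(6,13 \right)}\right)^{2} = \left(-24 - 10\right)^{2} = \left(-34\right)^{2} = 1156$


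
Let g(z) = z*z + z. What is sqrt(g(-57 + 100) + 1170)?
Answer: sqrt(3062) ≈ 55.335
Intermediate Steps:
g(z) = z + z**2 (g(z) = z**2 + z = z + z**2)
sqrt(g(-57 + 100) + 1170) = sqrt((-57 + 100)*(1 + (-57 + 100)) + 1170) = sqrt(43*(1 + 43) + 1170) = sqrt(43*44 + 1170) = sqrt(1892 + 1170) = sqrt(3062)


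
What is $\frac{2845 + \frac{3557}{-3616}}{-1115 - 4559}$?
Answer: $- \frac{10283963}{20517184} \approx -0.50124$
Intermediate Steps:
$\frac{2845 + \frac{3557}{-3616}}{-1115 - 4559} = \frac{2845 + 3557 \left(- \frac{1}{3616}\right)}{-5674} = \left(2845 - \frac{3557}{3616}\right) \left(- \frac{1}{5674}\right) = \frac{10283963}{3616} \left(- \frac{1}{5674}\right) = - \frac{10283963}{20517184}$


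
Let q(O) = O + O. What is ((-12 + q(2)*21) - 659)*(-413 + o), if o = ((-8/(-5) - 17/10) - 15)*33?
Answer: 5349331/10 ≈ 5.3493e+5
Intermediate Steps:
q(O) = 2*O
o = -4983/10 (o = ((-8*(-1/5) - 17*1/10) - 15)*33 = ((8/5 - 17/10) - 15)*33 = (-1/10 - 15)*33 = -151/10*33 = -4983/10 ≈ -498.30)
((-12 + q(2)*21) - 659)*(-413 + o) = ((-12 + (2*2)*21) - 659)*(-413 - 4983/10) = ((-12 + 4*21) - 659)*(-9113/10) = ((-12 + 84) - 659)*(-9113/10) = (72 - 659)*(-9113/10) = -587*(-9113/10) = 5349331/10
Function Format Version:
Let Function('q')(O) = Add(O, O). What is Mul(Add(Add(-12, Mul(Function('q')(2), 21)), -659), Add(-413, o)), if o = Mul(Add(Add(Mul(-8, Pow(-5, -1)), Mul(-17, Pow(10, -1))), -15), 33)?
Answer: Rational(5349331, 10) ≈ 5.3493e+5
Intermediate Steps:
Function('q')(O) = Mul(2, O)
o = Rational(-4983, 10) (o = Mul(Add(Add(Mul(-8, Rational(-1, 5)), Mul(-17, Rational(1, 10))), -15), 33) = Mul(Add(Add(Rational(8, 5), Rational(-17, 10)), -15), 33) = Mul(Add(Rational(-1, 10), -15), 33) = Mul(Rational(-151, 10), 33) = Rational(-4983, 10) ≈ -498.30)
Mul(Add(Add(-12, Mul(Function('q')(2), 21)), -659), Add(-413, o)) = Mul(Add(Add(-12, Mul(Mul(2, 2), 21)), -659), Add(-413, Rational(-4983, 10))) = Mul(Add(Add(-12, Mul(4, 21)), -659), Rational(-9113, 10)) = Mul(Add(Add(-12, 84), -659), Rational(-9113, 10)) = Mul(Add(72, -659), Rational(-9113, 10)) = Mul(-587, Rational(-9113, 10)) = Rational(5349331, 10)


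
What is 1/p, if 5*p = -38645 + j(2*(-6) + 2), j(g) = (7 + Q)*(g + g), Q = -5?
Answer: -1/7737 ≈ -0.00012925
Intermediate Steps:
j(g) = 4*g (j(g) = (7 - 5)*(g + g) = 2*(2*g) = 4*g)
p = -7737 (p = (-38645 + 4*(2*(-6) + 2))/5 = (-38645 + 4*(-12 + 2))/5 = (-38645 + 4*(-10))/5 = (-38645 - 40)/5 = (1/5)*(-38685) = -7737)
1/p = 1/(-7737) = -1/7737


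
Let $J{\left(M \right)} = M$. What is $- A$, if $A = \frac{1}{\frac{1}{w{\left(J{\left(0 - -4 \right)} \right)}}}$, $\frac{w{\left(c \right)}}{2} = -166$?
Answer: $332$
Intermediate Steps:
$w{\left(c \right)} = -332$ ($w{\left(c \right)} = 2 \left(-166\right) = -332$)
$A = -332$ ($A = \frac{1}{\frac{1}{-332}} = \frac{1}{- \frac{1}{332}} = -332$)
$- A = \left(-1\right) \left(-332\right) = 332$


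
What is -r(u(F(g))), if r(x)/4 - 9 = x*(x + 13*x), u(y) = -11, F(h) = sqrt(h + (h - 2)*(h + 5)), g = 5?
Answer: -6812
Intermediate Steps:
F(h) = sqrt(h + (-2 + h)*(5 + h))
r(x) = 36 + 56*x**2 (r(x) = 36 + 4*(x*(x + 13*x)) = 36 + 4*(x*(14*x)) = 36 + 4*(14*x**2) = 36 + 56*x**2)
-r(u(F(g))) = -(36 + 56*(-11)**2) = -(36 + 56*121) = -(36 + 6776) = -1*6812 = -6812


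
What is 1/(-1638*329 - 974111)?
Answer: -1/1513013 ≈ -6.6093e-7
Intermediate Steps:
1/(-1638*329 - 974111) = 1/(-538902 - 974111) = 1/(-1513013) = -1/1513013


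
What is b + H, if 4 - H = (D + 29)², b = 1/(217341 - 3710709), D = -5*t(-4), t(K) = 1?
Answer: -1998206497/3493368 ≈ -572.00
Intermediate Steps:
D = -5 (D = -5*1 = -5)
b = -1/3493368 (b = 1/(-3493368) = -1/3493368 ≈ -2.8626e-7)
H = -572 (H = 4 - (-5 + 29)² = 4 - 1*24² = 4 - 1*576 = 4 - 576 = -572)
b + H = -1/3493368 - 572 = -1998206497/3493368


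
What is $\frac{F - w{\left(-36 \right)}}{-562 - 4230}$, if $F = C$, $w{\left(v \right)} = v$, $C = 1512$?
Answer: $- \frac{387}{1198} \approx -0.32304$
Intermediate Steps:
$F = 1512$
$\frac{F - w{\left(-36 \right)}}{-562 - 4230} = \frac{1512 - -36}{-562 - 4230} = \frac{1512 + 36}{-4792} = 1548 \left(- \frac{1}{4792}\right) = - \frac{387}{1198}$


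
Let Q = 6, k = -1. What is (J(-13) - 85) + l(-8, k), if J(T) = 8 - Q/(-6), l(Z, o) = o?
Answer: -77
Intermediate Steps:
J(T) = 9 (J(T) = 8 - 6/(-6) = 8 - 6*(-1)/6 = 8 - 1*(-1) = 8 + 1 = 9)
(J(-13) - 85) + l(-8, k) = (9 - 85) - 1 = -76 - 1 = -77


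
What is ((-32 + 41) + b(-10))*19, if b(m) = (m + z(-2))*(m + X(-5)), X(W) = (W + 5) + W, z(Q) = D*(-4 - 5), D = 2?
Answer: 8151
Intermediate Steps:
z(Q) = -18 (z(Q) = 2*(-4 - 5) = 2*(-9) = -18)
X(W) = 5 + 2*W (X(W) = (5 + W) + W = 5 + 2*W)
b(m) = (-18 + m)*(-5 + m) (b(m) = (m - 18)*(m + (5 + 2*(-5))) = (-18 + m)*(m + (5 - 10)) = (-18 + m)*(m - 5) = (-18 + m)*(-5 + m))
((-32 + 41) + b(-10))*19 = ((-32 + 41) + (90 + (-10)² - 23*(-10)))*19 = (9 + (90 + 100 + 230))*19 = (9 + 420)*19 = 429*19 = 8151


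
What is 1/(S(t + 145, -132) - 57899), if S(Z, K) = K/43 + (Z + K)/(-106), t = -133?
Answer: -2279/131956237 ≈ -1.7271e-5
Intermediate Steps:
S(Z, K) = -Z/106 + 63*K/4558 (S(Z, K) = K*(1/43) + (K + Z)*(-1/106) = K/43 + (-K/106 - Z/106) = -Z/106 + 63*K/4558)
1/(S(t + 145, -132) - 57899) = 1/((-(-133 + 145)/106 + (63/4558)*(-132)) - 57899) = 1/((-1/106*12 - 4158/2279) - 57899) = 1/((-6/53 - 4158/2279) - 57899) = 1/(-4416/2279 - 57899) = 1/(-131956237/2279) = -2279/131956237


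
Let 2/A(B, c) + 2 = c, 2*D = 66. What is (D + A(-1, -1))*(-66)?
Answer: -2134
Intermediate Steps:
D = 33 (D = (½)*66 = 33)
A(B, c) = 2/(-2 + c)
(D + A(-1, -1))*(-66) = (33 + 2/(-2 - 1))*(-66) = (33 + 2/(-3))*(-66) = (33 + 2*(-⅓))*(-66) = (33 - ⅔)*(-66) = (97/3)*(-66) = -2134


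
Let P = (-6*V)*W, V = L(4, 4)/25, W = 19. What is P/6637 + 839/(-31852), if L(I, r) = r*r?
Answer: -197309123/5285043100 ≈ -0.037333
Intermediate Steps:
L(I, r) = r**2
V = 16/25 (V = 4**2/25 = 16*(1/25) = 16/25 ≈ 0.64000)
P = -1824/25 (P = -6*16/25*19 = -96/25*19 = -1824/25 ≈ -72.960)
P/6637 + 839/(-31852) = -1824/25/6637 + 839/(-31852) = -1824/25*1/6637 + 839*(-1/31852) = -1824/165925 - 839/31852 = -197309123/5285043100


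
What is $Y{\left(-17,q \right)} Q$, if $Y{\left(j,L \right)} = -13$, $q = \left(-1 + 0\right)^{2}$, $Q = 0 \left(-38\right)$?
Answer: $0$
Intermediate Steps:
$Q = 0$
$q = 1$ ($q = \left(-1\right)^{2} = 1$)
$Y{\left(-17,q \right)} Q = \left(-13\right) 0 = 0$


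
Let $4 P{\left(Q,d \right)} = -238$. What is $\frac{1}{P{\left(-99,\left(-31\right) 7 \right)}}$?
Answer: $- \frac{2}{119} \approx -0.016807$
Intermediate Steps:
$P{\left(Q,d \right)} = - \frac{119}{2}$ ($P{\left(Q,d \right)} = \frac{1}{4} \left(-238\right) = - \frac{119}{2}$)
$\frac{1}{P{\left(-99,\left(-31\right) 7 \right)}} = \frac{1}{- \frac{119}{2}} = - \frac{2}{119}$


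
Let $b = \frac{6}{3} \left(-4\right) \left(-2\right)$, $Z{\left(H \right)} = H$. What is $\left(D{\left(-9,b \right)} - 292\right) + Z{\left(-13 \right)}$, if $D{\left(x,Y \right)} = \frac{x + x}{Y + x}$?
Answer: $- \frac{2153}{7} \approx -307.57$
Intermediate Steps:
$b = 16$ ($b = 6 \cdot \frac{1}{3} \left(-4\right) \left(-2\right) = 2 \left(-4\right) \left(-2\right) = \left(-8\right) \left(-2\right) = 16$)
$D{\left(x,Y \right)} = \frac{2 x}{Y + x}$
$\left(D{\left(-9,b \right)} - 292\right) + Z{\left(-13 \right)} = \left(2 \left(-9\right) \frac{1}{16 - 9} - 292\right) - 13 = \left(2 \left(-9\right) \frac{1}{7} - 292\right) - 13 = \left(- \frac{18}{7} - 292\right) - 13 = - \frac{2062}{7} - 13 = - \frac{2153}{7}$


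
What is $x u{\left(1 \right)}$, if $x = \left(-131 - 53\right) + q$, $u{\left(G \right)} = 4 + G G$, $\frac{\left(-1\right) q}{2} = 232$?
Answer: $-3240$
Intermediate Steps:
$q = -464$ ($q = \left(-2\right) 232 = -464$)
$u{\left(G \right)} = 4 + G^{2}$
$x = -648$ ($x = \left(-131 - 53\right) - 464 = -184 - 464 = -648$)
$x u{\left(1 \right)} = - 648 \left(4 + 1^{2}\right) = - 648 \left(4 + 1\right) = \left(-648\right) 5 = -3240$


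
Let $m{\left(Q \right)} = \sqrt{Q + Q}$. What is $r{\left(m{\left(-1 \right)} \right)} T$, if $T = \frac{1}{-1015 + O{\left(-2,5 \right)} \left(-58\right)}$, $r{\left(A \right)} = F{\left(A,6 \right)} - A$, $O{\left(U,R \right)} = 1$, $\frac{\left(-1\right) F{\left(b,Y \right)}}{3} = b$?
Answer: $\frac{4 i \sqrt{2}}{1073} \approx 0.005272 i$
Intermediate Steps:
$m{\left(Q \right)} = \sqrt{2} \sqrt{Q}$ ($m{\left(Q \right)} = \sqrt{2 Q} = \sqrt{2} \sqrt{Q}$)
$F{\left(b,Y \right)} = - 3 b$
$r{\left(A \right)} = - 4 A$ ($r{\left(A \right)} = - 3 A - A = - 4 A$)
$T = - \frac{1}{1073}$ ($T = \frac{1}{-1015 + 1 \left(-58\right)} = \frac{1}{-1015 - 58} = \frac{1}{-1073} = - \frac{1}{1073} \approx -0.00093197$)
$r{\left(m{\left(-1 \right)} \right)} T = - 4 \sqrt{2} \sqrt{-1} \left(- \frac{1}{1073}\right) = - 4 \sqrt{2} i \left(- \frac{1}{1073}\right) = - 4 i \sqrt{2} \left(- \frac{1}{1073}\right) = \frac{4 i \sqrt{2}}{1073}$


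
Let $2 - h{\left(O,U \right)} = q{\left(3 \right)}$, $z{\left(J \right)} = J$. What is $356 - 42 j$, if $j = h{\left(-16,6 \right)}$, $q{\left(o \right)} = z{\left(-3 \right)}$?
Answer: $146$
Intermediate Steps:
$q{\left(o \right)} = -3$
$h{\left(O,U \right)} = 5$ ($h{\left(O,U \right)} = 2 - -3 = 2 + 3 = 5$)
$j = 5$
$356 - 42 j = 356 - 210 = 146$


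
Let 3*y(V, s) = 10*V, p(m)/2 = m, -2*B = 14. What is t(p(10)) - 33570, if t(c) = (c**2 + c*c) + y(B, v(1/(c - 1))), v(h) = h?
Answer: -98380/3 ≈ -32793.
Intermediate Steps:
B = -7 (B = -1/2*14 = -7)
p(m) = 2*m
y(V, s) = 10*V/3 (y(V, s) = (10*V)/3 = 10*V/3)
t(c) = -70/3 + 2*c**2 (t(c) = (c**2 + c*c) + (10/3)*(-7) = (c**2 + c**2) - 70/3 = 2*c**2 - 70/3 = -70/3 + 2*c**2)
t(p(10)) - 33570 = (-70/3 + 2*(2*10)**2) - 33570 = (-70/3 + 2*20**2) - 33570 = (-70/3 + 2*400) - 33570 = (-70/3 + 800) - 33570 = 2330/3 - 33570 = -98380/3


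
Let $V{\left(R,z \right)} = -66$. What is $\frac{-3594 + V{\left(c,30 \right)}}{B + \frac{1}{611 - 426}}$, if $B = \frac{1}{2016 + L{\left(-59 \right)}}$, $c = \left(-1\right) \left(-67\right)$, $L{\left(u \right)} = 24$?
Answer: $- \frac{55251360}{89} \approx -6.208 \cdot 10^{5}$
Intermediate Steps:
$c = 67$
$B = \frac{1}{2040}$ ($B = \frac{1}{2016 + 24} = \frac{1}{2040} \approx 0.0004902$)
$\frac{-3594 + V{\left(c,30 \right)}}{B + \frac{1}{611 - 426}} = \frac{-3594 - 66}{\frac{1}{2040} + \frac{1}{611 - 426}} = - \frac{3660}{\frac{1}{2040} + \frac{1}{185}} = - \frac{3660}{\frac{89}{15096}} = \left(-3660\right) \frac{15096}{89} = - \frac{55251360}{89}$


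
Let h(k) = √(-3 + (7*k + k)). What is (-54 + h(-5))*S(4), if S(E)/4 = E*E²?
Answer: -13824 + 256*I*√43 ≈ -13824.0 + 1678.7*I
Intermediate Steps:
h(k) = √(-3 + 8*k)
S(E) = 4*E³ (S(E) = 4*(E*E²) = 4*E³)
(-54 + h(-5))*S(4) = (-54 + √(-3 + 8*(-5)))*(4*4³) = (-54 + √(-3 - 40))*(4*64) = (-54 + √(-43))*256 = (-54 + I*√43)*256 = -13824 + 256*I*√43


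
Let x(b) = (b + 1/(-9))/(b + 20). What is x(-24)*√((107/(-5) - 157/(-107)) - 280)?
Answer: 217*I*√5365515/4815 ≈ 104.39*I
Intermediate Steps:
x(b) = (-⅑ + b)/(20 + b) (x(b) = (b - ⅑)/(20 + b) = (-⅑ + b)/(20 + b))
x(-24)*√((107/(-5) - 157/(-107)) - 280) = ((-⅑ - 24)/(20 - 24))*√((107/(-5) - 157/(-107)) - 280) = (-217/9/(-4))*√((107*(-⅕) - 157*(-1/107)) - 280) = (-¼*(-217/9))*√((-107/5 + 157/107) - 280) = 217*√(-10664/535 - 280)/36 = 217*√(-160464/535)/36 = 217*(4*I*√5365515/535)/36 = 217*I*√5365515/4815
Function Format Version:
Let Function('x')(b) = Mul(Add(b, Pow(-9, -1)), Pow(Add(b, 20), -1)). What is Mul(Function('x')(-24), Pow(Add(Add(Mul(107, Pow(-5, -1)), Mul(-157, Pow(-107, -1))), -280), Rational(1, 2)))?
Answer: Mul(Rational(217, 4815), I, Pow(5365515, Rational(1, 2))) ≈ Mul(104.39, I)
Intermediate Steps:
Function('x')(b) = Mul(Pow(Add(20, b), -1), Add(Rational(-1, 9), b)) (Function('x')(b) = Mul(Add(b, Rational(-1, 9)), Pow(Add(20, b), -1)) = Mul(Add(Rational(-1, 9), b), Pow(Add(20, b), -1)) = Mul(Pow(Add(20, b), -1), Add(Rational(-1, 9), b)))
Mul(Function('x')(-24), Pow(Add(Add(Mul(107, Pow(-5, -1)), Mul(-157, Pow(-107, -1))), -280), Rational(1, 2))) = Mul(Mul(Pow(Add(20, -24), -1), Add(Rational(-1, 9), -24)), Pow(Add(Add(Mul(107, Pow(-5, -1)), Mul(-157, Pow(-107, -1))), -280), Rational(1, 2))) = Mul(Mul(Pow(-4, -1), Rational(-217, 9)), Pow(Add(Add(Mul(107, Rational(-1, 5)), Mul(-157, Rational(-1, 107))), -280), Rational(1, 2))) = Mul(Mul(Rational(-1, 4), Rational(-217, 9)), Pow(Add(Add(Rational(-107, 5), Rational(157, 107)), -280), Rational(1, 2))) = Mul(Rational(217, 36), Pow(Add(Rational(-10664, 535), -280), Rational(1, 2))) = Mul(Rational(217, 36), Pow(Rational(-160464, 535), Rational(1, 2))) = Mul(Rational(217, 36), Mul(Rational(4, 535), I, Pow(5365515, Rational(1, 2)))) = Mul(Rational(217, 4815), I, Pow(5365515, Rational(1, 2)))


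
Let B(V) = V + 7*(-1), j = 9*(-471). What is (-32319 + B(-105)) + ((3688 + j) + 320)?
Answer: -32662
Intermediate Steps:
j = -4239
B(V) = -7 + V (B(V) = V - 7 = -7 + V)
(-32319 + B(-105)) + ((3688 + j) + 320) = (-32319 + (-7 - 105)) + ((3688 - 4239) + 320) = (-32319 - 112) + (-551 + 320) = -32431 - 231 = -32662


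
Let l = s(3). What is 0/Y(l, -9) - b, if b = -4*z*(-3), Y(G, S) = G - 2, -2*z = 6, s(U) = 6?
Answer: 36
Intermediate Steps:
l = 6
z = -3 (z = -½*6 = -3)
Y(G, S) = -2 + G
b = -36 (b = -4*(-3)*(-3) = 12*(-3) = -36)
0/Y(l, -9) - b = 0/(-2 + 6) - 1*(-36) = 0/4 + 36 = 0*(¼) + 36 = 0 + 36 = 36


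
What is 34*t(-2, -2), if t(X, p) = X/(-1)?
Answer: 68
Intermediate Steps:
t(X, p) = -X (t(X, p) = X*(-1) = -X)
34*t(-2, -2) = 34*(-1*(-2)) = 34*2 = 68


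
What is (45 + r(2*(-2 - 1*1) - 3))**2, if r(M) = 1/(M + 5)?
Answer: 32041/16 ≈ 2002.6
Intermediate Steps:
r(M) = 1/(5 + M)
(45 + r(2*(-2 - 1*1) - 3))**2 = (45 + 1/(5 + (2*(-2 - 1*1) - 3)))**2 = (45 + 1/(5 + (2*(-2 - 1) - 3)))**2 = (45 + 1/(5 + (2*(-3) - 3)))**2 = (45 + 1/(5 + (-6 - 3)))**2 = (45 + 1/(5 - 9))**2 = (45 + 1/(-4))**2 = (45 - 1/4)**2 = (179/4)**2 = 32041/16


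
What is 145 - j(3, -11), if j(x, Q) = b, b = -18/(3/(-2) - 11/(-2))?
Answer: 299/2 ≈ 149.50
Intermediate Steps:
b = -9/2 (b = -18/(3*(-1/2) - 11*(-1/2)) = -18/(-3/2 + 11/2) = -18/4 = -18*1/4 = -9/2 ≈ -4.5000)
j(x, Q) = -9/2
145 - j(3, -11) = 145 - 1*(-9/2) = 145 + 9/2 = 299/2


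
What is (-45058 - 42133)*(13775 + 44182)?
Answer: -5053328787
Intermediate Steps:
(-45058 - 42133)*(13775 + 44182) = -87191*57957 = -5053328787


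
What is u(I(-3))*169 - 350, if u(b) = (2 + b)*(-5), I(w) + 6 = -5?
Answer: 7255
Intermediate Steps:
I(w) = -11 (I(w) = -6 - 5 = -11)
u(b) = -10 - 5*b
u(I(-3))*169 - 350 = (-10 - 5*(-11))*169 - 350 = (-10 + 55)*169 - 350 = 45*169 - 350 = 7605 - 350 = 7255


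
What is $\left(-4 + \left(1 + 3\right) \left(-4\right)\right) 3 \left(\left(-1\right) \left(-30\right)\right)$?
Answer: $-1800$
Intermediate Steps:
$\left(-4 + \left(1 + 3\right) \left(-4\right)\right) 3 \left(\left(-1\right) \left(-30\right)\right) = \left(-4 + 4 \left(-4\right)\right) 3 \cdot 30 = \left(-4 - 16\right) 3 \cdot 30 = \left(-20\right) 3 \cdot 30 = \left(-60\right) 30 = -1800$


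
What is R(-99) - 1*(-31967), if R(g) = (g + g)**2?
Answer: 71171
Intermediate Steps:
R(g) = 4*g**2 (R(g) = (2*g)**2 = 4*g**2)
R(-99) - 1*(-31967) = 4*(-99)**2 - 1*(-31967) = 4*9801 + 31967 = 39204 + 31967 = 71171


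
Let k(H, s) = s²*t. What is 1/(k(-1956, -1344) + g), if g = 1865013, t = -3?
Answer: -1/3553995 ≈ -2.8137e-7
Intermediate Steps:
k(H, s) = -3*s² (k(H, s) = s²*(-3) = -3*s²)
1/(k(-1956, -1344) + g) = 1/(-3*(-1344)² + 1865013) = 1/(-3*1806336 + 1865013) = 1/(-5419008 + 1865013) = 1/(-3553995) = -1/3553995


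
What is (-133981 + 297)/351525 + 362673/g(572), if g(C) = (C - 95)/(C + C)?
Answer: 16205213860948/18630825 ≈ 8.6981e+5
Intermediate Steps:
g(C) = (-95 + C)/(2*C) (g(C) = (-95 + C)/((2*C)) = (-95 + C)*(1/(2*C)) = (-95 + C)/(2*C))
(-133981 + 297)/351525 + 362673/g(572) = (-133981 + 297)/351525 + 362673/(((½)*(-95 + 572)/572)) = -133684*1/351525 + 362673/(((½)*(1/572)*477)) = -133684/351525 + 362673/(477/1144) = -133684/351525 + 362673*(1144/477) = -133684/351525 + 46099768/53 = 16205213860948/18630825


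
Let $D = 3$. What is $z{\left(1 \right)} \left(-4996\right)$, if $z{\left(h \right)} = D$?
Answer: $-14988$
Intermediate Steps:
$z{\left(h \right)} = 3$
$z{\left(1 \right)} \left(-4996\right) = 3 \left(-4996\right) = -14988$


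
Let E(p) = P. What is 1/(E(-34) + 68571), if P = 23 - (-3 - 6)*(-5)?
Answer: 1/68549 ≈ 1.4588e-5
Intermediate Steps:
P = -22 (P = 23 - (-9)*(-5) = 23 - 1*45 = 23 - 45 = -22)
E(p) = -22
1/(E(-34) + 68571) = 1/(-22 + 68571) = 1/68549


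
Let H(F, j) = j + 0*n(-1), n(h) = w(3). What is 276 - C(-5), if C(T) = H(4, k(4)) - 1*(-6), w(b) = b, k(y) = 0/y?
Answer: 270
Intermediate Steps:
k(y) = 0
n(h) = 3
H(F, j) = j (H(F, j) = j + 0*3 = j + 0 = j)
C(T) = 6 (C(T) = 0 - 1*(-6) = 0 + 6 = 6)
276 - C(-5) = 276 - 1*6 = 276 - 6 = 270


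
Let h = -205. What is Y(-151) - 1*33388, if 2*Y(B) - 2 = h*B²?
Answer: -4740979/2 ≈ -2.3705e+6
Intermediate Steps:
Y(B) = 1 - 205*B²/2 (Y(B) = 1 + (-205*B²)/2 = 1 - 205*B²/2)
Y(-151) - 1*33388 = (1 - 205/2*(-151)²) - 1*33388 = (1 - 205/2*22801) - 33388 = (1 - 4674205/2) - 33388 = -4674203/2 - 33388 = -4740979/2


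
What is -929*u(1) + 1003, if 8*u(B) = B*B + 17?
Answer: -4349/4 ≈ -1087.3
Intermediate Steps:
u(B) = 17/8 + B²/8 (u(B) = (B*B + 17)/8 = (B² + 17)/8 = (17 + B²)/8 = 17/8 + B²/8)
-929*u(1) + 1003 = -929*(17/8 + (⅛)*1²) + 1003 = -929*(17/8 + (⅛)*1) + 1003 = -929*(17/8 + ⅛) + 1003 = -929*9/4 + 1003 = -8361/4 + 1003 = -4349/4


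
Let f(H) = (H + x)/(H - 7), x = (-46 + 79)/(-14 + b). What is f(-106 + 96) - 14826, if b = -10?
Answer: -2016245/136 ≈ -14825.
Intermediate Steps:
x = -11/8 (x = (-46 + 79)/(-14 - 10) = 33/(-24) = 33*(-1/24) = -11/8 ≈ -1.3750)
f(H) = (-11/8 + H)/(-7 + H) (f(H) = (H - 11/8)/(H - 7) = (-11/8 + H)/(-7 + H))
f(-106 + 96) - 14826 = (-11/8 + (-106 + 96))/(-7 + (-106 + 96)) - 14826 = (-11/8 - 10)/(-7 - 10) - 14826 = -91/8/(-17) - 14826 = -1/17*(-91/8) - 14826 = 91/136 - 14826 = -2016245/136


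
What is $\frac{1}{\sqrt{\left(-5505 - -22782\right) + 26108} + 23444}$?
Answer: $\frac{23444}{549577751} - \frac{\sqrt{43385}}{549577751} \approx 4.2279 \cdot 10^{-5}$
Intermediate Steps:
$\frac{1}{\sqrt{\left(-5505 - -22782\right) + 26108} + 23444} = \frac{1}{\sqrt{\left(-5505 + 22782\right) + 26108} + 23444} = \frac{1}{\sqrt{17277 + 26108} + 23444} = \frac{1}{\sqrt{43385} + 23444} = \frac{1}{23444 + \sqrt{43385}}$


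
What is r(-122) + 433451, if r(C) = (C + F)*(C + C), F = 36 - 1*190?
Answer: 500795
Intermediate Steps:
F = -154 (F = 36 - 190 = -154)
r(C) = 2*C*(-154 + C) (r(C) = (C - 154)*(C + C) = (-154 + C)*(2*C) = 2*C*(-154 + C))
r(-122) + 433451 = 2*(-122)*(-154 - 122) + 433451 = 2*(-122)*(-276) + 433451 = 67344 + 433451 = 500795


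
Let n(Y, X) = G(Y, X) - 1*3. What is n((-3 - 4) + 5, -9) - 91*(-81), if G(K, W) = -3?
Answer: 7365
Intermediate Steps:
n(Y, X) = -6 (n(Y, X) = -3 - 1*3 = -3 - 3 = -6)
n((-3 - 4) + 5, -9) - 91*(-81) = -6 - 91*(-81) = -6 + 7371 = 7365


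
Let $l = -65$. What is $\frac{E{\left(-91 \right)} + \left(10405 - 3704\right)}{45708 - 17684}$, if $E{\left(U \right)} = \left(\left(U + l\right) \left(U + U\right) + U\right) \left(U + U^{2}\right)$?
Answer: $\frac{231791891}{28024} \approx 8271.2$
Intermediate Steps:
$E{\left(U \right)} = \left(U + U^{2}\right) \left(U + 2 U \left(-65 + U\right)\right)$ ($E{\left(U \right)} = \left(\left(U - 65\right) \left(U + U\right) + U\right) \left(U + U^{2}\right) = \left(\left(-65 + U\right) 2 U + U\right) \left(U + U^{2}\right) = \left(2 U \left(-65 + U\right) + U\right) \left(U + U^{2}\right) = \left(U + 2 U \left(-65 + U\right)\right) \left(U + U^{2}\right) = \left(U + U^{2}\right) \left(U + 2 U \left(-65 + U\right)\right)$)
$\frac{E{\left(-91 \right)} + \left(10405 - 3704\right)}{45708 - 17684} = \frac{\left(-91\right)^{2} \left(-129 - -11557 + 2 \left(-91\right)^{2}\right) + \left(10405 - 3704\right)}{45708 - 17684} = \frac{8281 \left(-129 + 11557 + 2 \cdot 8281\right) + \left(10405 - 3704\right)}{28024} = \left(8281 \left(-129 + 11557 + 16562\right) + 6701\right) \frac{1}{28024} = \left(8281 \cdot 27990 + 6701\right) \frac{1}{28024} = \left(231785190 + 6701\right) \frac{1}{28024} = 231791891 \cdot \frac{1}{28024} = \frac{231791891}{28024}$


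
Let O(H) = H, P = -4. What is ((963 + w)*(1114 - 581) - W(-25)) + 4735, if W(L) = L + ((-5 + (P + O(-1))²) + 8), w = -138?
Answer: 444457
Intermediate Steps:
W(L) = 28 + L (W(L) = L + ((-5 + (-4 - 1)²) + 8) = L + ((-5 + (-5)²) + 8) = L + ((-5 + 25) + 8) = L + (20 + 8) = L + 28 = 28 + L)
((963 + w)*(1114 - 581) - W(-25)) + 4735 = ((963 - 138)*(1114 - 581) - (28 - 25)) + 4735 = (825*533 - 1*3) + 4735 = (439725 - 3) + 4735 = 439722 + 4735 = 444457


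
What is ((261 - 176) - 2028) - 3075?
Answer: -5018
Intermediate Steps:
((261 - 176) - 2028) - 3075 = (85 - 2028) - 3075 = -1943 - 3075 = -5018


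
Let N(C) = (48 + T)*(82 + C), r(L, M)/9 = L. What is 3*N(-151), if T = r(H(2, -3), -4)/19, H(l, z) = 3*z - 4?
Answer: -164565/19 ≈ -8661.3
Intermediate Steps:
H(l, z) = -4 + 3*z
r(L, M) = 9*L
T = -117/19 (T = (9*(-4 + 3*(-3)))/19 = (9*(-4 - 9))*(1/19) = (9*(-13))*(1/19) = -117*1/19 = -117/19 ≈ -6.1579)
N(C) = 65190/19 + 795*C/19 (N(C) = (48 - 117/19)*(82 + C) = 795*(82 + C)/19 = 65190/19 + 795*C/19)
3*N(-151) = 3*(65190/19 + (795/19)*(-151)) = 3*(65190/19 - 120045/19) = 3*(-54855/19) = -164565/19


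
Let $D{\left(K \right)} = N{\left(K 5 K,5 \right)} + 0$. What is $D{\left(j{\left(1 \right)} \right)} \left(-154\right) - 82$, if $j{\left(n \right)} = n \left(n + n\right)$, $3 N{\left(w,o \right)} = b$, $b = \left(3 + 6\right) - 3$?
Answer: $-390$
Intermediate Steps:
$b = 6$ ($b = 9 - 3 = 6$)
$N{\left(w,o \right)} = 2$ ($N{\left(w,o \right)} = \frac{1}{3} \cdot 6 = 2$)
$j{\left(n \right)} = 2 n^{2}$ ($j{\left(n \right)} = n 2 n = 2 n^{2}$)
$D{\left(K \right)} = 2$ ($D{\left(K \right)} = 2 + 0 = 2$)
$D{\left(j{\left(1 \right)} \right)} \left(-154\right) - 82 = 2 \left(-154\right) - 82 = -308 - 82 = -390$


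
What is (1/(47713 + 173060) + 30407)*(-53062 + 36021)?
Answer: -114396993233092/220773 ≈ -5.1817e+8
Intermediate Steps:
(1/(47713 + 173060) + 30407)*(-53062 + 36021) = (1/220773 + 30407)*(-17041) = (6713044612/220773)*(-17041) = -114396993233092/220773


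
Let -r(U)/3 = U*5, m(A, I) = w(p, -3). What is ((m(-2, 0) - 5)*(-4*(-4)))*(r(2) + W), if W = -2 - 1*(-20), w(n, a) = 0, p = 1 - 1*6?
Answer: 960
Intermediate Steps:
p = -5 (p = 1 - 6 = -5)
m(A, I) = 0
W = 18 (W = -2 + 20 = 18)
r(U) = -15*U (r(U) = -3*U*5 = -15*U)
((m(-2, 0) - 5)*(-4*(-4)))*(r(2) + W) = ((0 - 5)*(-4*(-4)))*(-15*2 + 18) = (-5*16)*(-30 + 18) = -80*(-12) = 960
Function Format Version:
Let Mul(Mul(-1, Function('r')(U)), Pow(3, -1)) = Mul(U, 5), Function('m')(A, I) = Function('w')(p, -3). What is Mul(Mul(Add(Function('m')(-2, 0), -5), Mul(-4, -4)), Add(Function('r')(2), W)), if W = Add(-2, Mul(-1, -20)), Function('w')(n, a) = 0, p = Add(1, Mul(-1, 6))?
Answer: 960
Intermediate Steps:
p = -5 (p = Add(1, -6) = -5)
Function('m')(A, I) = 0
W = 18 (W = Add(-2, 20) = 18)
Function('r')(U) = Mul(-15, U) (Function('r')(U) = Mul(-3, Mul(U, 5)) = Mul(-3, Mul(5, U)) = Mul(-15, U))
Mul(Mul(Add(Function('m')(-2, 0), -5), Mul(-4, -4)), Add(Function('r')(2), W)) = Mul(Mul(Add(0, -5), Mul(-4, -4)), Add(Mul(-15, 2), 18)) = Mul(Mul(-5, 16), Add(-30, 18)) = Mul(-80, -12) = 960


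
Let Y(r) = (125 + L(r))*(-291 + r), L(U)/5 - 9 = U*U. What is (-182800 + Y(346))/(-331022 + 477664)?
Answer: 16374225/73321 ≈ 223.32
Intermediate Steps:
L(U) = 45 + 5*U**2 (L(U) = 45 + 5*(U*U) = 45 + 5*U**2)
Y(r) = (-291 + r)*(170 + 5*r**2) (Y(r) = (125 + (45 + 5*r**2))*(-291 + r) = (170 + 5*r**2)*(-291 + r) = (-291 + r)*(170 + 5*r**2))
(-182800 + Y(346))/(-331022 + 477664) = (-182800 + (-49470 - 1455*346**2 + 5*346**3 + 170*346))/(-331022 + 477664) = (-182800 + (-49470 - 1455*119716 + 5*41421736 + 58820))/146642 = (-182800 + (-49470 - 174186780 + 207108680 + 58820))*(1/146642) = (-182800 + 32931250)*(1/146642) = 32748450*(1/146642) = 16374225/73321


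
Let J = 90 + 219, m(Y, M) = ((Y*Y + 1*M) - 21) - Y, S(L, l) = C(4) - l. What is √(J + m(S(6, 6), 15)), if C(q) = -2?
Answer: 5*√15 ≈ 19.365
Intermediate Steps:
S(L, l) = -2 - l
m(Y, M) = -21 + M + Y² - Y (m(Y, M) = ((Y² + M) - 21) - Y = ((M + Y²) - 21) - Y = (-21 + M + Y²) - Y = -21 + M + Y² - Y)
J = 309
√(J + m(S(6, 6), 15)) = √(309 + (-21 + 15 + (-2 - 1*6)² - (-2 - 1*6))) = √(309 + (-21 + 15 + (-2 - 6)² - (-2 - 6))) = √(309 + (-21 + 15 + (-8)² - 1*(-8))) = √(309 + (-21 + 15 + 64 + 8)) = √(309 + 66) = √375 = 5*√15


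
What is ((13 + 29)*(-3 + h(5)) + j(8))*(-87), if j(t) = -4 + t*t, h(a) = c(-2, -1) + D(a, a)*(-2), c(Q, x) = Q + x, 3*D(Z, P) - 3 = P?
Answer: 36192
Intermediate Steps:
D(Z, P) = 1 + P/3
h(a) = -5 - 2*a/3 (h(a) = (-2 - 1) + (1 + a/3)*(-2) = -3 + (-2 - 2*a/3) = -5 - 2*a/3)
j(t) = -4 + t**2
((13 + 29)*(-3 + h(5)) + j(8))*(-87) = ((13 + 29)*(-3 + (-5 - 2/3*5)) + (-4 + 8**2))*(-87) = (42*(-3 + (-5 - 10/3)) + (-4 + 64))*(-87) = (42*(-3 - 25/3) + 60)*(-87) = (42*(-34/3) + 60)*(-87) = (-476 + 60)*(-87) = -416*(-87) = 36192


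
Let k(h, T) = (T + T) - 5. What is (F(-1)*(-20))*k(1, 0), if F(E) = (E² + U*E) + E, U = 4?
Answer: -400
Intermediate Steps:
k(h, T) = -5 + 2*T (k(h, T) = 2*T - 5 = -5 + 2*T)
F(E) = E² + 5*E (F(E) = (E² + 4*E) + E = E² + 5*E)
(F(-1)*(-20))*k(1, 0) = (-(5 - 1)*(-20))*(-5 + 2*0) = (-1*4*(-20))*(-5 + 0) = -4*(-20)*(-5) = 80*(-5) = -400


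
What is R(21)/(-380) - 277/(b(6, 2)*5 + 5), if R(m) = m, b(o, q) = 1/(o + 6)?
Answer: -252897/4940 ≈ -51.194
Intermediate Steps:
b(o, q) = 1/(6 + o)
R(21)/(-380) - 277/(b(6, 2)*5 + 5) = 21/(-380) - 277/(5/(6 + 6) + 5) = 21*(-1/380) - 277/(5/12 + 5) = -21/380 - 277/((1/12)*5 + 5) = -21/380 - 277/(5/12 + 5) = -21/380 - 277/65/12 = -21/380 - 277*12/65 = -21/380 - 3324/65 = -252897/4940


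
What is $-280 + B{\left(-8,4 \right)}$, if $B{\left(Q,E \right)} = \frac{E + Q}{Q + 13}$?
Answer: $- \frac{1404}{5} \approx -280.8$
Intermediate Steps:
$B{\left(Q,E \right)} = \frac{E + Q}{13 + Q}$
$-280 + B{\left(-8,4 \right)} = -280 + \frac{4 - 8}{13 - 8} = -280 + \frac{1}{5} \left(-4\right) = -280 - \frac{4}{5} = - \frac{1404}{5}$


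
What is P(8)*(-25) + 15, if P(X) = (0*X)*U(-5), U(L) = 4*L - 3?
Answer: 15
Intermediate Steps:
U(L) = -3 + 4*L
P(X) = 0 (P(X) = (0*X)*(-3 + 4*(-5)) = 0*(-3 - 20) = 0*(-23) = 0)
P(8)*(-25) + 15 = 0*(-25) + 15 = 0 + 15 = 15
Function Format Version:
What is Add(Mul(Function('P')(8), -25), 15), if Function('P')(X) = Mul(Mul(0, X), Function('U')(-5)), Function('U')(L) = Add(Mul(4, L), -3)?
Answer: 15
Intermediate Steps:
Function('U')(L) = Add(-3, Mul(4, L))
Function('P')(X) = 0 (Function('P')(X) = Mul(Mul(0, X), Add(-3, Mul(4, -5))) = Mul(0, Add(-3, -20)) = Mul(0, -23) = 0)
Add(Mul(Function('P')(8), -25), 15) = Add(Mul(0, -25), 15) = Add(0, 15) = 15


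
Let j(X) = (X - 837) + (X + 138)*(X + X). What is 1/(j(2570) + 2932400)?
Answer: 1/16853253 ≈ 5.9336e-8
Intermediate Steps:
j(X) = -837 + X + 2*X*(138 + X) (j(X) = (-837 + X) + (138 + X)*(2*X) = (-837 + X) + 2*X*(138 + X) = -837 + X + 2*X*(138 + X))
1/(j(2570) + 2932400) = 1/((-837 + 2*2570² + 277*2570) + 2932400) = 1/((-837 + 2*6604900 + 711890) + 2932400) = 1/((-837 + 13209800 + 711890) + 2932400) = 1/(13920853 + 2932400) = 1/16853253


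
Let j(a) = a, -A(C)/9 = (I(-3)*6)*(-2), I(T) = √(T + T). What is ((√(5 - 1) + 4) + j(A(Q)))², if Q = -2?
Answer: -69948 + 1296*I*√6 ≈ -69948.0 + 3174.5*I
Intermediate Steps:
I(T) = √2*√T (I(T) = √(2*T) = √2*√T)
A(C) = 108*I*√6 (A(C) = -9*(√2*√(-3))*6*(-2) = -9*(√2*(I*√3))*6*(-2) = -9*(I*√6)*6*(-2) = -9*6*I*√6*(-2) = -(-108)*I*√6 = 108*I*√6)
((√(5 - 1) + 4) + j(A(Q)))² = ((√(5 - 1) + 4) + 108*I*√6)² = ((√4 + 4) + 108*I*√6)² = ((2 + 4) + 108*I*√6)² = (6 + 108*I*√6)²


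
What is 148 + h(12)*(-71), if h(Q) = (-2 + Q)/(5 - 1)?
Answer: -59/2 ≈ -29.500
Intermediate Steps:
h(Q) = -½ + Q/4 (h(Q) = (-2 + Q)/4 = (-2 + Q)*(¼) = -½ + Q/4)
148 + h(12)*(-71) = 148 + (-½ + (¼)*12)*(-71) = 148 + (-½ + 3)*(-71) = 148 + (5/2)*(-71) = 148 - 355/2 = -59/2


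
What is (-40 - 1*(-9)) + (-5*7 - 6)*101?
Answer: -4172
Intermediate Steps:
(-40 - 1*(-9)) + (-5*7 - 6)*101 = (-40 + 9) + (-35 - 6)*101 = -31 - 41*101 = -31 - 4141 = -4172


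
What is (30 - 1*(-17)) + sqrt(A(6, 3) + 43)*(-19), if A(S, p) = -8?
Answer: 47 - 19*sqrt(35) ≈ -65.406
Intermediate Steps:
(30 - 1*(-17)) + sqrt(A(6, 3) + 43)*(-19) = (30 - 1*(-17)) + sqrt(-8 + 43)*(-19) = (30 + 17) + sqrt(35)*(-19) = 47 - 19*sqrt(35)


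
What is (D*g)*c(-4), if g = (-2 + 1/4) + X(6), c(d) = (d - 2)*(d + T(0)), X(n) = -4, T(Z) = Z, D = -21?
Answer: 2898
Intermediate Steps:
c(d) = d*(-2 + d) (c(d) = (d - 2)*(d + 0) = (-2 + d)*d = d*(-2 + d))
g = -23/4 (g = (-2 + 1/4) - 4 = -7/4 - 4 = -23/4 ≈ -5.7500)
(D*g)*c(-4) = (-21*(-23/4))*(-4*(-2 - 4)) = 483*(-4*(-6))/4 = (483/4)*24 = 2898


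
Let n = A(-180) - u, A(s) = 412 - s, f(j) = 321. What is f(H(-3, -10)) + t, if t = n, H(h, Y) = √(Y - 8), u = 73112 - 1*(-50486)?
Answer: -122685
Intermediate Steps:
u = 123598 (u = 73112 + 50486 = 123598)
H(h, Y) = √(-8 + Y)
n = -123006 (n = (412 - 1*(-180)) - 1*123598 = (412 + 180) - 123598 = 592 - 123598 = -123006)
t = -123006
f(H(-3, -10)) + t = 321 - 123006 = -122685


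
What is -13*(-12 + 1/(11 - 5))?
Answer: 923/6 ≈ 153.83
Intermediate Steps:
-13*(-12 + 1/(11 - 5)) = -13*(-12 + 1/6) = -13*(-12 + ⅙) = -13*(-71/6) = 923/6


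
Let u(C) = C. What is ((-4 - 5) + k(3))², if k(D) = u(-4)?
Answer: 169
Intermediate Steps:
k(D) = -4
((-4 - 5) + k(3))² = ((-4 - 5) - 4)² = (-9 - 4)² = (-13)² = 169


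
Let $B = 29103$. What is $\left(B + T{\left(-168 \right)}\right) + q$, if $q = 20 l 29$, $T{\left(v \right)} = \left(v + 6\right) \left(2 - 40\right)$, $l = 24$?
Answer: $49179$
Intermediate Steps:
$T{\left(v \right)} = -228 - 38 v$ ($T{\left(v \right)} = \left(6 + v\right) \left(-38\right) = -228 - 38 v$)
$q = 13920$ ($q = 20 \cdot 24 \cdot 29 = 480 \cdot 29 = 13920$)
$\left(B + T{\left(-168 \right)}\right) + q = \left(29103 - -6156\right) + 13920 = \left(29103 + \left(-228 + 6384\right)\right) + 13920 = \left(29103 + 6156\right) + 13920 = 35259 + 13920 = 49179$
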